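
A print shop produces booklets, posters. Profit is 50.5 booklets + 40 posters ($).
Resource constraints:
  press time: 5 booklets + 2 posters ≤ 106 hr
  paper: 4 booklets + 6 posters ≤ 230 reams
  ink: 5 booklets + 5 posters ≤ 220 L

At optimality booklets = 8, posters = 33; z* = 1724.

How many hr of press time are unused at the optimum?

0

press time used = 5·8 + 2·33 = 106; slack = 106 − 106 = 0.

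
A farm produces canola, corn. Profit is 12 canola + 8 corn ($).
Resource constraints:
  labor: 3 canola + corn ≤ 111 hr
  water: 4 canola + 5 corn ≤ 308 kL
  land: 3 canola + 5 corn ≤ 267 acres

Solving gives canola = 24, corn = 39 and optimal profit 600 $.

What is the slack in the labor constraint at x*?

0

labor used = 3·24 + 1·39 = 111; slack = 111 − 111 = 0.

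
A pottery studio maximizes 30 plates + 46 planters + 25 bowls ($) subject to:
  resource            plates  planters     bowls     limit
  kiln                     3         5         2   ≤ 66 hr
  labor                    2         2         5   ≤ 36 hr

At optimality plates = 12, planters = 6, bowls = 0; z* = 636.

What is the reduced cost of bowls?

Both kiln and labor are binding at x*.
The binding rows give the dual system: 3·y_kiln + 2·y_labor = 30 and 5·y_kiln + 2·y_labor = 46.
This yields shadow prices y_kiln = 8, y_labor = 3.
Reduced cost of bowls: c₃ − yᵀa₃ = 25 − (8·2 + 3·5) = 25 − 31 = -6.

-6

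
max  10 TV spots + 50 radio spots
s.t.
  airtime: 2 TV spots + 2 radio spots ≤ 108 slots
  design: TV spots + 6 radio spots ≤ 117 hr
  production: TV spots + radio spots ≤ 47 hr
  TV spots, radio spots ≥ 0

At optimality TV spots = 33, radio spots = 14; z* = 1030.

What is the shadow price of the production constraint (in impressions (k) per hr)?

2

Check each constraint at x*: airtime 94/108 (slack 14); design 117/117 (tight); production 47/47 (tight).
Since airtime is not tight, its dual is 0.
From A_Bᵀ y = c: 1·y_design + 1·y_production = 10; 6·y_design + 1·y_production = 50.
Solving: y_design = 8, y_production = 2.
Shadow price of production = 2.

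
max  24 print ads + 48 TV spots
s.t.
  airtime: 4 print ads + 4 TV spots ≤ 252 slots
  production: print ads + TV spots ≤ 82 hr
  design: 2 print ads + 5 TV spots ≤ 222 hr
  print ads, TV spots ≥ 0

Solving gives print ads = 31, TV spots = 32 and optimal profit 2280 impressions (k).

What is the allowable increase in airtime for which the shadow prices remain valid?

76

Binding constraints: airtime, design. The basis is B = [[4,4],[2,5]] with det 12.
Per unit increase in airtime, x* moves by d = (0.4167, -0.1667).
The basis stays optimal until production becomes binding; allowable increase = 76 slots.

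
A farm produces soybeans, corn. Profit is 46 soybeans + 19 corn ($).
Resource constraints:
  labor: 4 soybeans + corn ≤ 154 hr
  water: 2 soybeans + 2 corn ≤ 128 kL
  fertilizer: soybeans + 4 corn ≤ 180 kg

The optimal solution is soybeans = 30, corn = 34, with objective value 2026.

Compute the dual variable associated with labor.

9

At the optimum: labor uses 154 of 154 (binding); water uses 128 of 128 (binding); fertilizer uses 166 of 180 (slack = 14).
Slack constraints have shadow price 0 (complementary slackness).
From A_Bᵀ y = c: 4·y_labor + 2·y_water = 46; 1·y_labor + 2·y_water = 19.
Solving: y_labor = 9, y_water = 5.
Shadow price of labor = 9.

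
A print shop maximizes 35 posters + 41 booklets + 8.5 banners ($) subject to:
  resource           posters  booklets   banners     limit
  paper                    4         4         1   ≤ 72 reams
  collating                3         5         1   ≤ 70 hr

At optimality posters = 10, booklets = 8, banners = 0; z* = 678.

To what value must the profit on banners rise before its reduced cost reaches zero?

Check each constraint at x*: paper 72/72 (tight); collating 70/70 (tight).
The binding rows give the dual system: 4·y_paper + 3·y_collating = 35 and 4·y_paper + 5·y_collating = 41.
Solving: y_paper = 6.5, y_collating = 3.
banners enters the basis when its profit ≥ yᵀa₃ = 6.5·1 + 3·1 = 9.5.

9.5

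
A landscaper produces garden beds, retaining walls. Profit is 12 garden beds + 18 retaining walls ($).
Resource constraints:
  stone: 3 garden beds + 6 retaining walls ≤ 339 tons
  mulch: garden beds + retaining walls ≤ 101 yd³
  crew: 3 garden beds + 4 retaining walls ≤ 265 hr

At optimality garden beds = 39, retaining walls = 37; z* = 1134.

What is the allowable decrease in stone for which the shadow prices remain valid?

74

Binding constraints: stone, crew. The basis is B = [[3,6],[3,4]] with det -6.
Per unit decrease in stone, x* moves by d = (0.6667, -0.5).
The basis stays optimal until retaining walls reaches 0; allowable decrease = 74 tons.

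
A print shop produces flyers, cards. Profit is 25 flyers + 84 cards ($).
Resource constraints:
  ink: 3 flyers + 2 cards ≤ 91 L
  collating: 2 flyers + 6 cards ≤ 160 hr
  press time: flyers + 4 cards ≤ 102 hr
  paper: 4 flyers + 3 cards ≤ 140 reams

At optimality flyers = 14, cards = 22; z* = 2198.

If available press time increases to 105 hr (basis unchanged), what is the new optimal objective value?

2225

Check each constraint at x*: ink 86/91 (slack 5); collating 160/160 (tight); press time 102/102 (tight); paper 122/140 (slack 18).
By complementary slackness, y = 0 for the non-binding constraints.
Dual feasibility on the basic columns requires 2·y_collating + 1·y_press time = 25, 6·y_collating + 4·y_press time = 84.
→ y_collating = 8 and y_press time = 9.
Δz = y_press time·Δb = 9 × (3) = 27, so new z* = 2198 + 27 = 2225.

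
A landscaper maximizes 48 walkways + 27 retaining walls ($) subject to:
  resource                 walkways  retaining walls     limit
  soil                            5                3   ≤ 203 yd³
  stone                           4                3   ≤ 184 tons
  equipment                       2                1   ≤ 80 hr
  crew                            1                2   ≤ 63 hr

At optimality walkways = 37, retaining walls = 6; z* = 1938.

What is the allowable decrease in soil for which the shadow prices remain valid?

3

Binding constraints: soil, equipment. The basis is B = [[5,3],[2,1]] with det -1.
Per unit decrease in soil, x* moves by d = (1, -2).
The basis stays optimal until retaining walls reaches 0; allowable decrease = 3 yd³.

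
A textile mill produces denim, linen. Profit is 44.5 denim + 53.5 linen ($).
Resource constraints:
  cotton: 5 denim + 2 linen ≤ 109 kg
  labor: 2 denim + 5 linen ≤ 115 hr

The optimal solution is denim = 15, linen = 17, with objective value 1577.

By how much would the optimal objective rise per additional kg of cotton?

5.5

At the optimum: cotton uses 109 of 109 (binding); labor uses 115 of 115 (binding).
From A_Bᵀ y = c: 5·y_cotton + 2·y_labor = 44.5; 2·y_cotton + 5·y_labor = 53.5.
Solving: y_cotton = 5.5, y_labor = 8.5.
Shadow price of cotton = 5.5.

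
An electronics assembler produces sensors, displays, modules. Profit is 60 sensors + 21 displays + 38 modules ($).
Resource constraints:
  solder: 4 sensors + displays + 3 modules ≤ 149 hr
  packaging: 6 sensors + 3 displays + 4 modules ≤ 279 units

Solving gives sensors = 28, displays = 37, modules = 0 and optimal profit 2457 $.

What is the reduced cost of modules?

-5

Check each constraint at x*: solder 149/149 (tight); packaging 279/279 (tight).
From A_Bᵀ y = c: 4·y_solder + 6·y_packaging = 60; 1·y_solder + 3·y_packaging = 21.
→ y_solder = 9 and y_packaging = 4.
Reduced cost of modules: c₃ − yᵀa₃ = 38 − (9·3 + 4·4) = 38 − 43 = -5.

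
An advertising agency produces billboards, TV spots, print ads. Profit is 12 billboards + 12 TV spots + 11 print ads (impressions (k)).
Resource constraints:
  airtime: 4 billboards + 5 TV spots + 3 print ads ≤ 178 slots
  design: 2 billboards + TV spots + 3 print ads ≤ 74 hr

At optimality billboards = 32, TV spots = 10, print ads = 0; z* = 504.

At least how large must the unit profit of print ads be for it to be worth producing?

12

Both airtime and design are binding at x*.
Dual feasibility on the basic columns requires 4·y_airtime + 2·y_design = 12, 5·y_airtime + 1·y_design = 12.
→ y_airtime = 2 and y_design = 2.
print ads enters the basis when its profit ≥ yᵀa₃ = 2·3 + 2·3 = 12.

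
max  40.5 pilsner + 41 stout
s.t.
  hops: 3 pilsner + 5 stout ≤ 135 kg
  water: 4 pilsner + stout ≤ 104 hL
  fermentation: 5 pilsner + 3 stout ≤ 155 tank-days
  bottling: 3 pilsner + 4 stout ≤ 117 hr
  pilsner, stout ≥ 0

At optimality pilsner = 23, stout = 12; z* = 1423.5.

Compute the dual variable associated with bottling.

9.5

Check each constraint at x*: hops 129/135 (slack 6); water 104/104 (tight); fermentation 151/155 (slack 4); bottling 117/117 (tight).
By complementary slackness, y = 0 for the non-binding constraints.
Dual feasibility on the basic columns requires 4·y_water + 3·y_bottling = 40.5, 1·y_water + 4·y_bottling = 41.
Solving: y_water = 3, y_bottling = 9.5.
Shadow price of bottling = 9.5.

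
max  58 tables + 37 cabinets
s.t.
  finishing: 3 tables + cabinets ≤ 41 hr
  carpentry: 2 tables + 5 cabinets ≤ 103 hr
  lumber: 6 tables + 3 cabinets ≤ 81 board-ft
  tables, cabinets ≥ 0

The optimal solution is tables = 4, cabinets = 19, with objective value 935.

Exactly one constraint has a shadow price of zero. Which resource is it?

finishing

finishing: 31/41 (slack 10)
carpentry: 103/103 (binding)
lumber: 81/81 (binding)
By complementary slackness, a constraint with positive slack has shadow price 0 → finishing.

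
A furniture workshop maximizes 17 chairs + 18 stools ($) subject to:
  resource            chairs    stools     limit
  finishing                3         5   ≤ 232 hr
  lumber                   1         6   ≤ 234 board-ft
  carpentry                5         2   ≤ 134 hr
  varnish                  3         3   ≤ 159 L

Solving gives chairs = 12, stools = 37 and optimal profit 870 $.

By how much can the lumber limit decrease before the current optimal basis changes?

Binding constraints: lumber, carpentry. The basis is B = [[1,6],[5,2]] with det -28.
Per unit decrease in lumber, x* moves by d = (0.0714, -0.1786).
The basis stays optimal until stools reaches 0; allowable decrease = 207.2 board-ft.

207.2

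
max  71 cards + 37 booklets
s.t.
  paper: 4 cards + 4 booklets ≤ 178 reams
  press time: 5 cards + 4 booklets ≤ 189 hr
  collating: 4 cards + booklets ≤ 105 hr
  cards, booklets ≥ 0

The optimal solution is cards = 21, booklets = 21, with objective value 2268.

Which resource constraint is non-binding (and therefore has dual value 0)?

paper: 168/178 (slack 10)
press time: 189/189 (binding)
collating: 105/105 (binding)
By complementary slackness, a constraint with positive slack has shadow price 0 → paper.

paper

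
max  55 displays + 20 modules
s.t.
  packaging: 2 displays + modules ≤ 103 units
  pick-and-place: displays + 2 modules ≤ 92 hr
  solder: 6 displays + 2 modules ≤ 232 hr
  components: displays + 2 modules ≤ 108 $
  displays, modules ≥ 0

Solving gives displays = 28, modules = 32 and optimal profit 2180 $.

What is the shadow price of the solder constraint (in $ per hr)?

Check each constraint at x*: packaging 88/103 (slack 15); pick-and-place 92/92 (tight); solder 232/232 (tight); components 92/108 (slack 16).
Since packaging, components are not tight, their duals are 0.
Dual feasibility on the basic columns requires 1·y_pick-and-place + 6·y_solder = 55, 2·y_pick-and-place + 2·y_solder = 20.
This yields shadow prices y_pick-and-place = 1, y_solder = 9.
Shadow price of solder = 9.

9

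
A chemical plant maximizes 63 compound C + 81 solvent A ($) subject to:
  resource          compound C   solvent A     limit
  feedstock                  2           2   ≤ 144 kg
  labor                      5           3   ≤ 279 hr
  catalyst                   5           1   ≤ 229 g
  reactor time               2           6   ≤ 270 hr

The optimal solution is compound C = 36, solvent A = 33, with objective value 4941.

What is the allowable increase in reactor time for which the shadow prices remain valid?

36

Binding constraints: labor, reactor time. The basis is B = [[5,3],[2,6]] with det 24.
Per unit increase in reactor time, x* moves by d = (-0.125, 0.2083).
The basis stays optimal until feedstock becomes binding; allowable increase = 36 hr.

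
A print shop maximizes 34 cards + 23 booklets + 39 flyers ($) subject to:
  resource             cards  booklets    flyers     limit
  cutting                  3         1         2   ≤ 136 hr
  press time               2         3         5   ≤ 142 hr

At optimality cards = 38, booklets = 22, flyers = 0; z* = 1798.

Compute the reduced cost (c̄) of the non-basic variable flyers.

Check each constraint at x*: cutting 136/136 (tight); press time 142/142 (tight).
From A_Bᵀ y = c: 3·y_cutting + 2·y_press time = 34; 1·y_cutting + 3·y_press time = 23.
Solving: y_cutting = 8, y_press time = 5.
Reduced cost of flyers: c₃ − yᵀa₃ = 39 − (8·2 + 5·5) = 39 − 41 = -2.

-2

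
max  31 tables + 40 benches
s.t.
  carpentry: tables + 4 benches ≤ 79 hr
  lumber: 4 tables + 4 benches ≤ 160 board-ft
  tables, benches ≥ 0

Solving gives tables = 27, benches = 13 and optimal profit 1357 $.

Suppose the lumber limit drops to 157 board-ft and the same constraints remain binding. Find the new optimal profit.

1336

Check each constraint at x*: carpentry 79/79 (tight); lumber 160/160 (tight).
From A_Bᵀ y = c: 1·y_carpentry + 4·y_lumber = 31; 4·y_carpentry + 4·y_lumber = 40.
Solving: y_carpentry = 3, y_lumber = 7.
Δz = y_lumber·Δb = 7 × (-3) = -21, so new z* = 1357 − 21 = 1336.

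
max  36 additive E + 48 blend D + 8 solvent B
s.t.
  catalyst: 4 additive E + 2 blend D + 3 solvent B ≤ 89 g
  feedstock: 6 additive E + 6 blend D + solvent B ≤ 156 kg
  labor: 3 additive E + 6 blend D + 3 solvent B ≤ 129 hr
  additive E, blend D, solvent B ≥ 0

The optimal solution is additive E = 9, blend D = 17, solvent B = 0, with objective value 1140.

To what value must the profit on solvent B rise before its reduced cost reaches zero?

16

Check each constraint at x*: catalyst 70/89 (slack 19); feedstock 156/156 (tight); labor 129/129 (tight).
Since catalyst is not tight, its dual is 0.
The binding rows give the dual system: 6·y_feedstock + 3·y_labor = 36 and 6·y_feedstock + 6·y_labor = 48.
This yields shadow prices y_feedstock = 4, y_labor = 4.
solvent B enters the basis when its profit ≥ yᵀa₃ = 4·1 + 4·3 = 16.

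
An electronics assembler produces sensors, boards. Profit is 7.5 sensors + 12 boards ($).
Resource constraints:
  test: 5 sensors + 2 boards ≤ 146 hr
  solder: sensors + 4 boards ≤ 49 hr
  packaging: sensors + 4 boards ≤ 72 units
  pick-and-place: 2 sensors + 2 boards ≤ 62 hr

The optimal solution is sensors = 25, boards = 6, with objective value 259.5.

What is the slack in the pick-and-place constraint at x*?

0

pick-and-place used = 2·25 + 2·6 = 62; slack = 62 − 62 = 0.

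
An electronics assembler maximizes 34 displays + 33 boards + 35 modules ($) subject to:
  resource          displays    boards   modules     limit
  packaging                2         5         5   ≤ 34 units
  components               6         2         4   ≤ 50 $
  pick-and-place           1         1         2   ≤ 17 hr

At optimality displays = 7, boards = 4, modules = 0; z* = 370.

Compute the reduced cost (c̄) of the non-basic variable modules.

Check each constraint at x*: packaging 34/34 (tight); components 50/50 (tight); pick-and-place 11/17 (slack 6).
Slack constraints have shadow price 0 (complementary slackness).
Dual feasibility on the basic columns requires 2·y_packaging + 6·y_components = 34, 5·y_packaging + 2·y_components = 33.
Solving: y_packaging = 5, y_components = 4.
Reduced cost of modules: c₃ − yᵀa₃ = 35 − (5·5 + 4·4) = 35 − 41 = -6.

-6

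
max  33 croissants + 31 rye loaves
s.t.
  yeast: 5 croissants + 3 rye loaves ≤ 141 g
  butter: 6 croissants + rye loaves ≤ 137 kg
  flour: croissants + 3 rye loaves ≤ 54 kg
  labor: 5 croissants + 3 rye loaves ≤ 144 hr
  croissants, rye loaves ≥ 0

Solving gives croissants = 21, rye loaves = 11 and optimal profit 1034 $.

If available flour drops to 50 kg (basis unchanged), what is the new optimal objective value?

Check each constraint at x*: yeast 138/141 (slack 3); butter 137/137 (tight); flour 54/54 (tight); labor 138/144 (slack 6).
By complementary slackness, y = 0 for the non-binding constraints.
Dual feasibility on the basic columns requires 6·y_butter + 1·y_flour = 33, 1·y_butter + 3·y_flour = 31.
Solving: y_butter = 4, y_flour = 9.
Δz = y_flour·Δb = 9 × (-4) = -36, so new z* = 1034 − 36 = 998.

998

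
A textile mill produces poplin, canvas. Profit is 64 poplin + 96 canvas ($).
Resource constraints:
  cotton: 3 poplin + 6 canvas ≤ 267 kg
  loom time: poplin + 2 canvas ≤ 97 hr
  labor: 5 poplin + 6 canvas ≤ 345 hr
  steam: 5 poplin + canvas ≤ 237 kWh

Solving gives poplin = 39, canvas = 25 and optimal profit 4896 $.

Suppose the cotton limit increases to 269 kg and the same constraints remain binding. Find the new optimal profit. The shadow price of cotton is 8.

4912

Δb = 2, so new z* = 4896 + (8)·(2) = 4896 + 16 = 4912.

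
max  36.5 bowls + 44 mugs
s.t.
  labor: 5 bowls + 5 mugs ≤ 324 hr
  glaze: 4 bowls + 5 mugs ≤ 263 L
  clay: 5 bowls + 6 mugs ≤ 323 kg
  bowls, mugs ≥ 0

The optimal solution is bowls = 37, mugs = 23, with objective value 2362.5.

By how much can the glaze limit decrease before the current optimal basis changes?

Binding constraints: glaze, clay. The basis is B = [[4,5],[5,6]] with det -1.
Per unit decrease in glaze, x* moves by d = (6, -5).
The basis stays optimal until mugs reaches 0; allowable decrease = 4.6 L.

4.6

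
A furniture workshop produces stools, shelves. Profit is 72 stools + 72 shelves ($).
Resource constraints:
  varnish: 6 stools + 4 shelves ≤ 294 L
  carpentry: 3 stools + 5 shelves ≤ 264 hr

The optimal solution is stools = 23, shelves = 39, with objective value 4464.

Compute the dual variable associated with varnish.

8

Check each constraint at x*: varnish 294/294 (tight); carpentry 264/264 (tight).
From A_Bᵀ y = c: 6·y_varnish + 3·y_carpentry = 72; 4·y_varnish + 5·y_carpentry = 72.
Solving: y_varnish = 8, y_carpentry = 8.
Shadow price of varnish = 8.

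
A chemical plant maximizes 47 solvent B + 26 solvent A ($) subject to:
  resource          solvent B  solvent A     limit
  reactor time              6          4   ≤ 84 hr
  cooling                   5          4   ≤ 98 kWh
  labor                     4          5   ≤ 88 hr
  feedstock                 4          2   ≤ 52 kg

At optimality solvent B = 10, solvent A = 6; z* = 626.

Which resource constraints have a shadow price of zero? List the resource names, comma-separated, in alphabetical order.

cooling, labor

reactor time: 84/84 (binding)
cooling: 74/98 (slack 24)
labor: 70/88 (slack 18)
feedstock: 52/52 (binding)
By complementary slackness, a constraint with positive slack has shadow price 0 → cooling, labor.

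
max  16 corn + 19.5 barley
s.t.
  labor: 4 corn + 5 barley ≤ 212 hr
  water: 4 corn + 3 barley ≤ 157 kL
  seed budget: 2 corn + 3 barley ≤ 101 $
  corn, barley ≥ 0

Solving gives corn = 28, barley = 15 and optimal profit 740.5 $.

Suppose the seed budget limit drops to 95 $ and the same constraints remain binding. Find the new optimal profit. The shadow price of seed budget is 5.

Δb = -6, so new z* = 740.5 + (5)·(-6) = 740.5 − 30 = 710.5.

710.5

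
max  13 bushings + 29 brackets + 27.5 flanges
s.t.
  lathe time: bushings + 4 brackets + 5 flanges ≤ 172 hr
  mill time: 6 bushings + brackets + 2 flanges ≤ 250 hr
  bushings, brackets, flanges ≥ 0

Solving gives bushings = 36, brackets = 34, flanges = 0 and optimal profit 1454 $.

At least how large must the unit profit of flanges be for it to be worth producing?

At the optimum: lathe time uses 172 of 172 (binding); mill time uses 250 of 250 (binding).
From A_Bᵀ y = c: 1·y_lathe time + 6·y_mill time = 13; 4·y_lathe time + 1·y_mill time = 29.
This yields shadow prices y_lathe time = 7, y_mill time = 1.
flanges enters the basis when its profit ≥ yᵀa₃ = 7·5 + 1·2 = 37.

37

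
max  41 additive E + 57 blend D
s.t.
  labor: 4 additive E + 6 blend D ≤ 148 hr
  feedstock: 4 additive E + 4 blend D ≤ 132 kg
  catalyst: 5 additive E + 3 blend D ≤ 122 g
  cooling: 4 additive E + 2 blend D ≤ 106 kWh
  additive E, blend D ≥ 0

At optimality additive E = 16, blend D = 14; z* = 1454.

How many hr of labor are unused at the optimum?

0

labor used = 4·16 + 6·14 = 148; slack = 148 − 148 = 0.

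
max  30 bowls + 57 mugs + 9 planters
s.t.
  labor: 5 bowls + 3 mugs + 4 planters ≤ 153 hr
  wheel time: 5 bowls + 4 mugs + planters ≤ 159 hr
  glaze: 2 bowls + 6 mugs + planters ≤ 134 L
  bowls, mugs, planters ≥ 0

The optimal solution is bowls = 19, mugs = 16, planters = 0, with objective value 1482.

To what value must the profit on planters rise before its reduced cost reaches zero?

At the optimum: labor uses 143 of 153 (slack = 10); wheel time uses 159 of 159 (binding); glaze uses 134 of 134 (binding).
Slack constraints have shadow price 0 (complementary slackness).
From A_Bᵀ y = c: 5·y_wheel time + 2·y_glaze = 30; 4·y_wheel time + 6·y_glaze = 57.
→ y_wheel time = 3 and y_glaze = 7.5.
planters enters the basis when its profit ≥ yᵀa₃ = 3·1 + 7.5·1 = 10.5.

10.5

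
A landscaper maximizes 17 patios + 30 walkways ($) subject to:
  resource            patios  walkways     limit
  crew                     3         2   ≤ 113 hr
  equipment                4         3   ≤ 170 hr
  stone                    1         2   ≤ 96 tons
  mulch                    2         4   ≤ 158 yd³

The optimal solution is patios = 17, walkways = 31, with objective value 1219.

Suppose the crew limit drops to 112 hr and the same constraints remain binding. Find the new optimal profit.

1218

Check each constraint at x*: crew 113/113 (tight); equipment 161/170 (slack 9); stone 79/96 (slack 17); mulch 158/158 (tight).
Since equipment, stone are not tight, their duals are 0.
From A_Bᵀ y = c: 3·y_crew + 2·y_mulch = 17; 2·y_crew + 4·y_mulch = 30.
→ y_crew = 1 and y_mulch = 7.
Δz = y_crew·Δb = 1 × (-1) = -1, so new z* = 1219 − 1 = 1218.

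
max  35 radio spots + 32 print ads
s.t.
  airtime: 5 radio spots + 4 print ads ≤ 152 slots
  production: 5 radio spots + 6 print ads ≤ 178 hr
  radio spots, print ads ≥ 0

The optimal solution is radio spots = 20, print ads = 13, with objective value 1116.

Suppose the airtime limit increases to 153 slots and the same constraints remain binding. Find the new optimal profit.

1121

Both airtime and production are binding at x*.
From A_Bᵀ y = c: 5·y_airtime + 5·y_production = 35; 4·y_airtime + 6·y_production = 32.
→ y_airtime = 5 and y_production = 2.
Δz = y_airtime·Δb = 5 × (1) = 5, so new z* = 1116 + 5 = 1121.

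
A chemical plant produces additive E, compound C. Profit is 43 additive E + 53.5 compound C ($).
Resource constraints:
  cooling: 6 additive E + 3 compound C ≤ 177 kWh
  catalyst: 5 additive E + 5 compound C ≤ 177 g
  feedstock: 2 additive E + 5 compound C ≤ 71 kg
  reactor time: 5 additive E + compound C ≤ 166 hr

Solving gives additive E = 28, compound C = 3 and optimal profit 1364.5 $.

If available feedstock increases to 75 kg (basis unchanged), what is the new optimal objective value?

1396.5

Check each constraint at x*: cooling 177/177 (tight); catalyst 155/177 (slack 22); feedstock 71/71 (tight); reactor time 143/166 (slack 23).
By complementary slackness, y = 0 for the non-binding constraints.
The binding rows give the dual system: 6·y_cooling + 2·y_feedstock = 43 and 3·y_cooling + 5·y_feedstock = 53.5.
This yields shadow prices y_cooling = 4.5, y_feedstock = 8.
Δz = y_feedstock·Δb = 8 × (4) = 32, so new z* = 1364.5 + 32 = 1396.5.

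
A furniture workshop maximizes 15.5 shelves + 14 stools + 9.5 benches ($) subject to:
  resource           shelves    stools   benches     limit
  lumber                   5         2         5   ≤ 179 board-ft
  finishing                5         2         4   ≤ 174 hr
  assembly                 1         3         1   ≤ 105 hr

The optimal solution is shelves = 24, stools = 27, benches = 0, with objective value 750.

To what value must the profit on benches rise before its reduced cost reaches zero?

At the optimum: lumber uses 174 of 179 (slack = 5); finishing uses 174 of 174 (binding); assembly uses 105 of 105 (binding).
By complementary slackness, y = 0 for the non-binding constraint.
The binding rows give the dual system: 5·y_finishing + 1·y_assembly = 15.5 and 2·y_finishing + 3·y_assembly = 14.
Solving: y_finishing = 2.5, y_assembly = 3.
benches enters the basis when its profit ≥ yᵀa₃ = 2.5·4 + 3·1 = 13.

13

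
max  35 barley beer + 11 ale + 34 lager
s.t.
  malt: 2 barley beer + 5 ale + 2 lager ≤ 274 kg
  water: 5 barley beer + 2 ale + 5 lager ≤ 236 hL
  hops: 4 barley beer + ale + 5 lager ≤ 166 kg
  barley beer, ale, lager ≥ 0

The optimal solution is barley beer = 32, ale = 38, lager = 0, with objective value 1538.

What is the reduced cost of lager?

-6

At the optimum: malt uses 254 of 274 (slack = 20); water uses 236 of 236 (binding); hops uses 166 of 166 (binding).
Slack constraints have shadow price 0 (complementary slackness).
Dual feasibility on the basic columns requires 5·y_water + 4·y_hops = 35, 2·y_water + 1·y_hops = 11.
→ y_water = 3 and y_hops = 5.
Reduced cost of lager: c₃ − yᵀa₃ = 34 − (3·5 + 5·5) = 34 − 40 = -6.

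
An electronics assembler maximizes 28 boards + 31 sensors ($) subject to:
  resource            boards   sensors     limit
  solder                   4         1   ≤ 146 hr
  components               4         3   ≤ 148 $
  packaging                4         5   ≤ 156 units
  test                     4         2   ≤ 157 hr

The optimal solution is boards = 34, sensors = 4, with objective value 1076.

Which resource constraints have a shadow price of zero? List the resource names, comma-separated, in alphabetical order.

solder: 140/146 (slack 6)
components: 148/148 (binding)
packaging: 156/156 (binding)
test: 144/157 (slack 13)
By complementary slackness, a constraint with positive slack has shadow price 0 → solder, test.

solder, test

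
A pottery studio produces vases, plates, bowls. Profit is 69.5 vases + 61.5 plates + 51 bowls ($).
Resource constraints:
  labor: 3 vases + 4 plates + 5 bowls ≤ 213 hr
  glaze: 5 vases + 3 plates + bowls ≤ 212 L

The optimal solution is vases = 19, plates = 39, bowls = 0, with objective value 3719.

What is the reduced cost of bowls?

Check each constraint at x*: labor 213/213 (tight); glaze 212/212 (tight).
From A_Bᵀ y = c: 3·y_labor + 5·y_glaze = 69.5; 4·y_labor + 3·y_glaze = 61.5.
Solving: y_labor = 9, y_glaze = 8.5.
Reduced cost of bowls: c₃ − yᵀa₃ = 51 − (9·5 + 8.5·1) = 51 − 53.5 = -2.5.

-2.5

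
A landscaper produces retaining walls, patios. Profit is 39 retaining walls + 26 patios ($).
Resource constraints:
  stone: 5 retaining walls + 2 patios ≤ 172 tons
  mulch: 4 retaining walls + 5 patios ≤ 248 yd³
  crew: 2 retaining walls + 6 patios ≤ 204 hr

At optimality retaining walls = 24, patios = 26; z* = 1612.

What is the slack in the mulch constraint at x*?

22

mulch used = 4·24 + 5·26 = 226; slack = 248 − 226 = 22.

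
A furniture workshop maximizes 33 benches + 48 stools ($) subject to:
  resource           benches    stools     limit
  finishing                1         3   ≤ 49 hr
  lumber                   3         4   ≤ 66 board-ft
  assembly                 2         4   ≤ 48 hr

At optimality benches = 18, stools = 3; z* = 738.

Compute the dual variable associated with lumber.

9

Binding: lumber and assembly. Non-binding: finishing (22 unused).
Since finishing is not tight, its dual is 0.
The binding rows give the dual system: 3·y_lumber + 2·y_assembly = 33 and 4·y_lumber + 4·y_assembly = 48.
This yields shadow prices y_lumber = 9, y_assembly = 3.
Shadow price of lumber = 9.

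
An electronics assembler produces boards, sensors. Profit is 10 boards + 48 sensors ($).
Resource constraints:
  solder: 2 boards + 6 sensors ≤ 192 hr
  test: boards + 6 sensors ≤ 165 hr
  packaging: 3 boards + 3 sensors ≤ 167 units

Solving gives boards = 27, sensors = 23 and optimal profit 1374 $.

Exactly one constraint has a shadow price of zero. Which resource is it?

packaging

solder: 192/192 (binding)
test: 165/165 (binding)
packaging: 150/167 (slack 17)
By complementary slackness, a constraint with positive slack has shadow price 0 → packaging.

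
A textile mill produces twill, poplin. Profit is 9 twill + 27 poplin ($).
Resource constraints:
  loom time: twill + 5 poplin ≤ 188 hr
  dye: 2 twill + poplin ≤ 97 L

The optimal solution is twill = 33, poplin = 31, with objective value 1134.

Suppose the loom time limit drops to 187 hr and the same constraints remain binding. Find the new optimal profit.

1129

Both loom time and dye are binding at x*.
Dual feasibility on the basic columns requires 1·y_loom time + 2·y_dye = 9, 5·y_loom time + 1·y_dye = 27.
Solving: y_loom time = 5, y_dye = 2.
Δz = y_loom time·Δb = 5 × (-1) = -5, so new z* = 1134 − 5 = 1129.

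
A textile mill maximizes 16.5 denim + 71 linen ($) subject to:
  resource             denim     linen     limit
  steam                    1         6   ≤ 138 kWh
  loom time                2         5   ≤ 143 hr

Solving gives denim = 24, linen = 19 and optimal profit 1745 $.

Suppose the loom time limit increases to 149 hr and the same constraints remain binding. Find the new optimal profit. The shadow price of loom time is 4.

1769

Δb = 6, so new z* = 1745 + (4)·(6) = 1745 + 24 = 1769.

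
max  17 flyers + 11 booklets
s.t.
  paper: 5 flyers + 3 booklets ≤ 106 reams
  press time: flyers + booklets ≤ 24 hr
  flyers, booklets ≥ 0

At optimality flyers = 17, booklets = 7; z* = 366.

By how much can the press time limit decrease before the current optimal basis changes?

Binding constraints: paper, press time. The basis is B = [[5,3],[1,1]] with det 2.
Per unit decrease in press time, x* moves by d = (1.5, -2.5).
The basis stays optimal until booklets reaches 0; allowable decrease = 2.8 hr.

2.8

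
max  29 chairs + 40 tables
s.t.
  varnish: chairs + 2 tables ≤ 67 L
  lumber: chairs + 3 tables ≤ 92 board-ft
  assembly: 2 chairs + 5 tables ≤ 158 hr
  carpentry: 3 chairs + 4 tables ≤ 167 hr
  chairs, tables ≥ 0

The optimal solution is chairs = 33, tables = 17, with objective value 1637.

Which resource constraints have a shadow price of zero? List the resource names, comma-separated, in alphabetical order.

assembly, lumber

varnish: 67/67 (binding)
lumber: 84/92 (slack 8)
assembly: 151/158 (slack 7)
carpentry: 167/167 (binding)
By complementary slackness, a constraint with positive slack has shadow price 0 → assembly, lumber.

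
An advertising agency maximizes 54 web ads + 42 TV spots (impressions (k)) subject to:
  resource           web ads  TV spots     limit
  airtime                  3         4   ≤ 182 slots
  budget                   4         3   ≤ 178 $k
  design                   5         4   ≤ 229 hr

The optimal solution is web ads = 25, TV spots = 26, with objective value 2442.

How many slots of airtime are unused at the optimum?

airtime used = 3·25 + 4·26 = 179; slack = 182 − 179 = 3.

3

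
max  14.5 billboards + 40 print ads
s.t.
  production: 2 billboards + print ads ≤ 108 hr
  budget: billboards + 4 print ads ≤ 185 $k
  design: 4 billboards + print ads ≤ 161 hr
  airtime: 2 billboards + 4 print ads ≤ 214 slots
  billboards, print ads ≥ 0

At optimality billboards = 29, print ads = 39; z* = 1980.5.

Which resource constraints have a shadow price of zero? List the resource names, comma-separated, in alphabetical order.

production: 97/108 (slack 11)
budget: 185/185 (binding)
design: 155/161 (slack 6)
airtime: 214/214 (binding)
By complementary slackness, a constraint with positive slack has shadow price 0 → design, production.

design, production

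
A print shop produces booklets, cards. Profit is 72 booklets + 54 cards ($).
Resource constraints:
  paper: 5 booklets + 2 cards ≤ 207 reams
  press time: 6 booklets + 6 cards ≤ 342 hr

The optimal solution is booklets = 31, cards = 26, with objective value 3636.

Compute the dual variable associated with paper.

6

Both paper and press time are binding at x*.
From A_Bᵀ y = c: 5·y_paper + 6·y_press time = 72; 2·y_paper + 6·y_press time = 54.
Solving: y_paper = 6, y_press time = 7.
Shadow price of paper = 6.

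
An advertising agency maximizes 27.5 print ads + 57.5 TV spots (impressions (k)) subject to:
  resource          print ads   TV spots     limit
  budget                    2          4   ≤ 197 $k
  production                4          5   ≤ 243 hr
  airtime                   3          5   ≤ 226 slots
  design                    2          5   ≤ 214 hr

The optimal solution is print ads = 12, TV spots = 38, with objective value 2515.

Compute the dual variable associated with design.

7

At the optimum: budget uses 176 of 197 (slack = 21); production uses 238 of 243 (slack = 5); airtime uses 226 of 226 (binding); design uses 214 of 214 (binding).
By complementary slackness, y = 0 for the non-binding constraints.
The binding rows give the dual system: 3·y_airtime + 2·y_design = 27.5 and 5·y_airtime + 5·y_design = 57.5.
Solving: y_airtime = 4.5, y_design = 7.
Shadow price of design = 7.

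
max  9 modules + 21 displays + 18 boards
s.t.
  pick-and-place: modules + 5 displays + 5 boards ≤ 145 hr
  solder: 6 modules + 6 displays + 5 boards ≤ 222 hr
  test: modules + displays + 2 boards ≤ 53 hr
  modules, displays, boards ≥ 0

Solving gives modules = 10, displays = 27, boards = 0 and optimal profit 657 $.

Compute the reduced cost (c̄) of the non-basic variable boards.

Binding: pick-and-place and solder. Non-binding: test (16 unused).
Since test is not tight, its dual is 0.
From A_Bᵀ y = c: 1·y_pick-and-place + 6·y_solder = 9; 5·y_pick-and-place + 6·y_solder = 21.
Solving: y_pick-and-place = 3, y_solder = 1.
Reduced cost of boards: c₃ − yᵀa₃ = 18 − (3·5 + 1·5) = 18 − 20 = -2.

-2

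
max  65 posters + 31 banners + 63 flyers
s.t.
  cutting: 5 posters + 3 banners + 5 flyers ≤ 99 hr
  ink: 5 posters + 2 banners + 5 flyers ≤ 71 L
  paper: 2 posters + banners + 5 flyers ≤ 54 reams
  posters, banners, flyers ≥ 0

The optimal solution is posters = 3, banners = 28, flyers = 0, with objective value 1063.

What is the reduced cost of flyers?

-2

Check each constraint at x*: cutting 99/99 (tight); ink 71/71 (tight); paper 34/54 (slack 20).
Slack constraints have shadow price 0 (complementary slackness).
Dual feasibility on the basic columns requires 5·y_cutting + 5·y_ink = 65, 3·y_cutting + 2·y_ink = 31.
Solving: y_cutting = 5, y_ink = 8.
Reduced cost of flyers: c₃ − yᵀa₃ = 63 − (5·5 + 8·5) = 63 − 65 = -2.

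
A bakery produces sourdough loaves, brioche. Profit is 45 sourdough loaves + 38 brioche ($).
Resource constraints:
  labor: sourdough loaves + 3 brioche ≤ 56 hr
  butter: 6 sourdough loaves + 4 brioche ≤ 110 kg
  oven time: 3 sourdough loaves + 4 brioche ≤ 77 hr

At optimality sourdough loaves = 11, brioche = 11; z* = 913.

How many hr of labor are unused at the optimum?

labor used = 1·11 + 3·11 = 44; slack = 56 − 44 = 12.

12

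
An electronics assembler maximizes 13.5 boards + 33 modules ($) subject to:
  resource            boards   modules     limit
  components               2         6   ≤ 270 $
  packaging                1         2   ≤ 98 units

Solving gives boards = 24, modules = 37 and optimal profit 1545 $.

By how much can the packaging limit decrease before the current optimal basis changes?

Binding constraints: components, packaging. The basis is B = [[2,6],[1,2]] with det -2.
Per unit decrease in packaging, x* moves by d = (-3, 1).
The basis stays optimal until boards reaches 0; allowable decrease = 8 units.

8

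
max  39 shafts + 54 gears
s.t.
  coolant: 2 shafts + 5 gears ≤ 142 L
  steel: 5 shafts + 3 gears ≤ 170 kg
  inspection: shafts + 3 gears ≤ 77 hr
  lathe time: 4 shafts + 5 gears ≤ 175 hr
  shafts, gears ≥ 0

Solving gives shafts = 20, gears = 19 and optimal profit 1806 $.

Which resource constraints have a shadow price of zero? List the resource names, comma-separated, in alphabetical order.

coolant: 135/142 (slack 7)
steel: 157/170 (slack 13)
inspection: 77/77 (binding)
lathe time: 175/175 (binding)
By complementary slackness, a constraint with positive slack has shadow price 0 → coolant, steel.

coolant, steel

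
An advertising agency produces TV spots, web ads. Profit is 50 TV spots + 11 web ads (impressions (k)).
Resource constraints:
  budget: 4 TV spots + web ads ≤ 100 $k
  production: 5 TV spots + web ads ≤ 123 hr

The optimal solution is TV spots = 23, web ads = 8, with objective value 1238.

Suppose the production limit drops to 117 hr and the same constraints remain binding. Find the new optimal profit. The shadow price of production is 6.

1202

Δb = -6, so new z* = 1238 + (6)·(-6) = 1238 − 36 = 1202.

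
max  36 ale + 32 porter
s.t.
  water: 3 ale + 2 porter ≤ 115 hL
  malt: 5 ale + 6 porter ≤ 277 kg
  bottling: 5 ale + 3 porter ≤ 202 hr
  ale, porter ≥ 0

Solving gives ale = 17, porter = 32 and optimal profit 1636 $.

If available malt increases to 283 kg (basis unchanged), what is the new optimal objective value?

1654

Binding: water and malt. Non-binding: bottling (21 unused).
By complementary slackness, y = 0 for the non-binding constraint.
Dual feasibility on the basic columns requires 3·y_water + 5·y_malt = 36, 2·y_water + 6·y_malt = 32.
→ y_water = 7 and y_malt = 3.
Δz = y_malt·Δb = 3 × (6) = 18, so new z* = 1636 + 18 = 1654.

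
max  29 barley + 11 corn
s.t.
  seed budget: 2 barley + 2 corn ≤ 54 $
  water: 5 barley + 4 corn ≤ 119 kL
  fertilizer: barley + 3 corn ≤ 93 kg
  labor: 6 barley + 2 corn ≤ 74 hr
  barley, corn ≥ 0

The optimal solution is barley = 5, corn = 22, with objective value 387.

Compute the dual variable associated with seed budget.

1

Check each constraint at x*: seed budget 54/54 (tight); water 113/119 (slack 6); fertilizer 71/93 (slack 22); labor 74/74 (tight).
Since water, fertilizer are not tight, their duals are 0.
Dual feasibility on the basic columns requires 2·y_seed budget + 6·y_labor = 29, 2·y_seed budget + 2·y_labor = 11.
This yields shadow prices y_seed budget = 1, y_labor = 4.5.
Shadow price of seed budget = 1.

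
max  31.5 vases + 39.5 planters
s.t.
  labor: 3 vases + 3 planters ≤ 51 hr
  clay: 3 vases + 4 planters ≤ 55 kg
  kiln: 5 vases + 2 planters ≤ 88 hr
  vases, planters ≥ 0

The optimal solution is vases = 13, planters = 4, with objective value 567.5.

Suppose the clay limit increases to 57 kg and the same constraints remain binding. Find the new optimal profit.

583.5

Binding: labor and clay. Non-binding: kiln (15 unused).
Since kiln is not tight, its dual is 0.
From A_Bᵀ y = c: 3·y_labor + 3·y_clay = 31.5; 3·y_labor + 4·y_clay = 39.5.
→ y_labor = 2.5 and y_clay = 8.
Δz = y_clay·Δb = 8 × (2) = 16, so new z* = 567.5 + 16 = 583.5.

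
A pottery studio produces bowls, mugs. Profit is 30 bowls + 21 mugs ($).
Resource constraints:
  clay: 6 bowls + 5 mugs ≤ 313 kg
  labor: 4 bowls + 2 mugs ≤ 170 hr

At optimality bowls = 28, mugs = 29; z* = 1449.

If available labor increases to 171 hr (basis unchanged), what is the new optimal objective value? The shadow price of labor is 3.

Δb = 1, so new z* = 1449 + (3)·(1) = 1449 + 3 = 1452.

1452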